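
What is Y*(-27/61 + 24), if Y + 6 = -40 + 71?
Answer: 35925/61 ≈ 588.93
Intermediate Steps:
Y = 25 (Y = -6 + (-40 + 71) = -6 + 31 = 25)
Y*(-27/61 + 24) = 25*(-27/61 + 24) = 25*(1437/61) = 35925/61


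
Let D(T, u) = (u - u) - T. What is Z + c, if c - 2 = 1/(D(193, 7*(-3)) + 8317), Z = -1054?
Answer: -8546447/8124 ≈ -1052.0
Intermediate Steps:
D(T, u) = -T (D(T, u) = 0 - T = -T)
c = 16249/8124 (c = 2 + 1/(-1*193 + 8317) = 2 + 1/(-193 + 8317) = 2 + 1/8124 = 16249/8124 ≈ 2.0001)
Z + c = -1054 + 16249/8124 = -8546447/8124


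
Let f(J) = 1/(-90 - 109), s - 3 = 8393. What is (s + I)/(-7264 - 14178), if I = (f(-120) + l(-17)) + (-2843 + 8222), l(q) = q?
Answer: -2737841/4266958 ≈ -0.64164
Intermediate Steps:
s = 8396 (s = 3 + 8393 = 8396)
f(J) = -1/199 (f(J) = 1/(-199) = -1/199)
I = 1067037/199 (I = (-1/199 - 17) + (-2843 + 8222) = -3384/199 + 5379 = 1067037/199 ≈ 5362.0)
(s + I)/(-7264 - 14178) = (8396 + 1067037/199)/(-7264 - 14178) = (2737841/199)/(-21442) = (2737841/199)*(-1/21442) = -2737841/4266958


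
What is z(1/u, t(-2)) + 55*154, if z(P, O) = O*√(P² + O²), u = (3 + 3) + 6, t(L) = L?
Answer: 8470 - √577/6 ≈ 8466.0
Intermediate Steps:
u = 12 (u = 6 + 6 = 12)
z(P, O) = O*√(O² + P²)
z(1/u, t(-2)) + 55*154 = -2*√((-2)² + (1/12)²) + 55*154 = -2*√(4 + (1/12)²) + 8470 = -2*√(4 + 1/144) + 8470 = -√577/6 + 8470 = 8470 - √577/6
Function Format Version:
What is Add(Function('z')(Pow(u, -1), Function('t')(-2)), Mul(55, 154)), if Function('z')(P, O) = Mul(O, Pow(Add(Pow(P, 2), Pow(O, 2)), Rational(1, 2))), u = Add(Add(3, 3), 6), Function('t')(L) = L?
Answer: Add(8470, Mul(Rational(-1, 6), Pow(577, Rational(1, 2)))) ≈ 8466.0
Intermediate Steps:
u = 12 (u = Add(6, 6) = 12)
Function('z')(P, O) = Mul(O, Pow(Add(Pow(O, 2), Pow(P, 2)), Rational(1, 2)))
Add(Function('z')(Pow(u, -1), Function('t')(-2)), Mul(55, 154)) = Add(Mul(-2, Pow(Add(Pow(-2, 2), Pow(Pow(12, -1), 2)), Rational(1, 2))), Mul(55, 154)) = Add(Mul(-2, Pow(Add(4, Pow(Rational(1, 12), 2)), Rational(1, 2))), 8470) = Add(Mul(-2, Pow(Add(4, Rational(1, 144)), Rational(1, 2))), 8470) = Add(Mul(-2, Pow(Rational(577, 144), Rational(1, 2))), 8470) = Add(Mul(-2, Mul(Rational(1, 12), Pow(577, Rational(1, 2)))), 8470) = Add(Mul(Rational(-1, 6), Pow(577, Rational(1, 2))), 8470) = Add(8470, Mul(Rational(-1, 6), Pow(577, Rational(1, 2))))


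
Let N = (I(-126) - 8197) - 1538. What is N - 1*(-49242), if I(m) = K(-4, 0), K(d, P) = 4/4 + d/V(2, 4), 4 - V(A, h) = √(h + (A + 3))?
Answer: 39504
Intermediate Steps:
V(A, h) = 4 - √(3 + A + h) (V(A, h) = 4 - √(h + (A + 3)) = 4 - √(h + (3 + A)) = 4 - √(3 + A + h))
K(d, P) = 1 + d (K(d, P) = 4/4 + d/(4 - √(3 + 2 + 4)) = 4*(¼) + d/(4 - √9) = 1 + d/(4 - 1*3) = 1 + d/(4 - 3) = 1 + d/1 = 1 + d*1 = 1 + d)
I(m) = -3 (I(m) = 1 - 4 = -3)
N = -9738 (N = (-3 - 8197) - 1538 = -8200 - 1538 = -9738)
N - 1*(-49242) = -9738 - 1*(-49242) = -9738 + 49242 = 39504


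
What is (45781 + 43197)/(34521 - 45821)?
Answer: -44489/5650 ≈ -7.8742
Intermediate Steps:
(45781 + 43197)/(34521 - 45821) = 88978/(-11300) = 88978*(-1/11300) = -44489/5650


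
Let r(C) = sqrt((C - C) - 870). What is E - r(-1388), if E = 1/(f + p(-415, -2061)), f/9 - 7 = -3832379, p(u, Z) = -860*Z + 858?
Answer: -1/32718030 - I*sqrt(870) ≈ -3.0564e-8 - 29.496*I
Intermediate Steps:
p(u, Z) = 858 - 860*Z
f = -34491348 (f = 63 + 9*(-3832379) = 63 - 34491411 = -34491348)
r(C) = I*sqrt(870) (r(C) = sqrt(0 - 870) = sqrt(-870) = I*sqrt(870))
E = -1/32718030 (E = 1/(-34491348 + (858 - 860*(-2061))) = 1/(-34491348 + (858 + 1772460)) = 1/(-34491348 + 1773318) = 1/(-32718030) = -1/32718030 ≈ -3.0564e-8)
E - r(-1388) = -1/32718030 - I*sqrt(870)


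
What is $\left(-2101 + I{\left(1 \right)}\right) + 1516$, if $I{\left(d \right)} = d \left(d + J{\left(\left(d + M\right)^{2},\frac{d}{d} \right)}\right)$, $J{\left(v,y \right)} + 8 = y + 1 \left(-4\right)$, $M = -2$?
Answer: $-595$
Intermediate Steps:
$J{\left(v,y \right)} = -12 + y$ ($J{\left(v,y \right)} = -8 + \left(y + 1 \left(-4\right)\right) = -8 + \left(y - 4\right) = -8 + \left(-4 + y\right) = -12 + y$)
$I{\left(d \right)} = d \left(-11 + d\right)$ ($I{\left(d \right)} = d \left(d - \left(12 - \frac{d}{d}\right)\right) = d \left(d + \left(-12 + 1\right)\right) = d \left(d - 11\right) = d \left(-11 + d\right)$)
$\left(-2101 + I{\left(1 \right)}\right) + 1516 = \left(-2101 + 1 \left(-11 + 1\right)\right) + 1516 = \left(-2101 + 1 \left(-10\right)\right) + 1516 = \left(-2101 - 10\right) + 1516 = -2111 + 1516 = -595$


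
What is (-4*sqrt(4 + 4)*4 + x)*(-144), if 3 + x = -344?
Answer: 49968 + 4608*sqrt(2) ≈ 56485.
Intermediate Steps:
x = -347 (x = -3 - 344 = -347)
(-4*sqrt(4 + 4)*4 + x)*(-144) = (-4*sqrt(4 + 4)*4 - 347)*(-144) = (-8*sqrt(2)*4 - 347)*(-144) = (-32*sqrt(2) - 347)*(-144) = (-347 - 32*sqrt(2))*(-144) = 49968 + 4608*sqrt(2)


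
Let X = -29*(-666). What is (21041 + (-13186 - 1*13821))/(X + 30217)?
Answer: -5966/49531 ≈ -0.12045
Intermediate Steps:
X = 19314
(21041 + (-13186 - 1*13821))/(X + 30217) = (21041 + (-13186 - 1*13821))/(19314 + 30217) = (21041 + (-13186 - 13821))/49531 = (21041 - 27007)*(1/49531) = -5966*1/49531 = -5966/49531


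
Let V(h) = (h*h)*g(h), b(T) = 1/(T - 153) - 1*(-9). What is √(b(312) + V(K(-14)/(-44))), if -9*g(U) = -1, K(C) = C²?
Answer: √34294657/1749 ≈ 3.3483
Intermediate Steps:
b(T) = 9 + 1/(-153 + T) (b(T) = 1/(-153 + T) + 9 = 9 + 1/(-153 + T))
g(U) = ⅑ (g(U) = -⅑*(-1) = ⅑)
V(h) = h²/9 (V(h) = (h*h)*(⅑) = h²*(⅑) = h²/9)
√(b(312) + V(K(-14)/(-44))) = √((-1376 + 9*312)/(-153 + 312) + ((-14)²/(-44))²/9) = √((-1376 + 2808)/159 + (196*(-1/44))²/9) = √((1/159)*1432 + (-49/11)²/9) = √(1432/159 + (⅑)*(2401/121)) = √(1432/159 + 2401/1089) = √(647069/57717) = √34294657/1749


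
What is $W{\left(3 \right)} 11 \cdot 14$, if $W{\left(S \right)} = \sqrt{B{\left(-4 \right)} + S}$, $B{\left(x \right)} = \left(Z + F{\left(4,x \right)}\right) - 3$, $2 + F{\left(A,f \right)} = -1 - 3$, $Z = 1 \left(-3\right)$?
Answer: $462 i \approx 462.0 i$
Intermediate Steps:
$Z = -3$
$F{\left(A,f \right)} = -6$ ($F{\left(A,f \right)} = -2 - 4 = -6$)
$B{\left(x \right)} = -12$ ($B{\left(x \right)} = \left(-3 - 6\right) - 3 = -9 - 3 = -12$)
$W{\left(S \right)} = \sqrt{-12 + S}$
$W{\left(3 \right)} 11 \cdot 14 = \sqrt{-12 + 3} \cdot 11 \cdot 14 = \sqrt{-9} \cdot 11 \cdot 14 = 3 i 11 \cdot 14 = 33 i 14 = 462 i$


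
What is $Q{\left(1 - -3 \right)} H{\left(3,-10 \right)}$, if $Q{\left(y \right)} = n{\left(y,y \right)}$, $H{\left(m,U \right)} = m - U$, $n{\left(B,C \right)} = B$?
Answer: $52$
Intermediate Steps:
$Q{\left(y \right)} = y$
$Q{\left(1 - -3 \right)} H{\left(3,-10 \right)} = \left(1 - -3\right) \left(3 - -10\right) = \left(1 + 3\right) \left(3 + 10\right) = 4 \cdot 13 = 52$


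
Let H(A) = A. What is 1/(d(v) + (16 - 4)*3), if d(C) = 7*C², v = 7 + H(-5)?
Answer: 1/64 ≈ 0.015625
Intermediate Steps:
v = 2 (v = 7 - 5 = 2)
1/(d(v) + (16 - 4)*3) = 1/(7*2² + (16 - 4)*3) = 1/(7*4 + 12*3) = 1/(28 + 36) = 1/64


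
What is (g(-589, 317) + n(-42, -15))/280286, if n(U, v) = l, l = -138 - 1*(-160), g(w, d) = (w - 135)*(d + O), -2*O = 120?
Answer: -93023/140143 ≈ -0.66377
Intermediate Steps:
O = -60 (O = -½*120 = -60)
g(w, d) = (-135 + w)*(-60 + d) (g(w, d) = (w - 135)*(d - 60) = (-135 + w)*(-60 + d))
l = 22 (l = -138 + 160 = 22)
n(U, v) = 22
(g(-589, 317) + n(-42, -15))/280286 = ((8100 - 135*317 - 60*(-589) + 317*(-589)) + 22)/280286 = ((8100 - 42795 + 35340 - 186713) + 22)*(1/280286) = (-186068 + 22)*(1/280286) = -186046*1/280286 = -93023/140143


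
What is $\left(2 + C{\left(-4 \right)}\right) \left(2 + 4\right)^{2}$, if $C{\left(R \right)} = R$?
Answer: $-72$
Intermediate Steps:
$\left(2 + C{\left(-4 \right)}\right) \left(2 + 4\right)^{2} = \left(2 - 4\right) \left(2 + 4\right)^{2} = - 2 \cdot 6^{2} = \left(-2\right) 36 = -72$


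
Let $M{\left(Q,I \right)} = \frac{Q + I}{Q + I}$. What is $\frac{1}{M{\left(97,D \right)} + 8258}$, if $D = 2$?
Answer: $\frac{1}{8259} \approx 0.00012108$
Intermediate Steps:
$M{\left(Q,I \right)} = 1$ ($M{\left(Q,I \right)} = \frac{I + Q}{I + Q} = 1$)
$\frac{1}{M{\left(97,D \right)} + 8258} = \frac{1}{1 + 8258} = \frac{1}{8259}$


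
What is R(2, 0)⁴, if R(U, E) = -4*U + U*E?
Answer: 4096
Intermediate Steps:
R(U, E) = -4*U + E*U
R(2, 0)⁴ = (2*(-4 + 0))⁴ = (2*(-4))⁴ = (-8)⁴ = 4096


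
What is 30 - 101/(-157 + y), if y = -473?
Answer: 19001/630 ≈ 30.160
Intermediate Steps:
30 - 101/(-157 + y) = 30 - 101/(-157 - 473) = 30 - 101/(-630) = 30 - 1/630*(-101) = 30 + 101/630 = 19001/630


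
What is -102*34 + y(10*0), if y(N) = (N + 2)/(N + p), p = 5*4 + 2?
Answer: -38147/11 ≈ -3467.9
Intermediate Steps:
p = 22 (p = 20 + 2 = 22)
y(N) = (2 + N)/(22 + N) (y(N) = (N + 2)/(N + 22) = (2 + N)/(22 + N))
-102*34 + y(10*0) = -102*34 + (2 + 10*0)/(22 + 10*0) = -3468 + (2 + 0)/(22 + 0) = -3468 + 2/22 = -3468 + (1/22)*2 = -3468 + 1/11 = -38147/11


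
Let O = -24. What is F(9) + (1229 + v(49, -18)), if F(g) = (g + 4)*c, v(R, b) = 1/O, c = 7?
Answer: 31679/24 ≈ 1320.0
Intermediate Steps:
v(R, b) = -1/24 (v(R, b) = 1/(-24) = -1/24)
F(g) = 28 + 7*g (F(g) = (g + 4)*7 = (4 + g)*7 = 28 + 7*g)
F(9) + (1229 + v(49, -18)) = (28 + 7*9) + (1229 - 1/24) = (28 + 63) + 29495/24 = 91 + 29495/24 = 31679/24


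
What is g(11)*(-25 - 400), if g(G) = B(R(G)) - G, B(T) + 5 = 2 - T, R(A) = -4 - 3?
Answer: 2975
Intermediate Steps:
R(A) = -7
B(T) = -3 - T (B(T) = -5 + (2 - T) = -3 - T)
g(G) = 4 - G (g(G) = (-3 - 1*(-7)) - G = (-3 + 7) - G = 4 - G)
g(11)*(-25 - 400) = (4 - 1*11)*(-25 - 400) = (4 - 11)*(-425) = -7*(-425) = 2975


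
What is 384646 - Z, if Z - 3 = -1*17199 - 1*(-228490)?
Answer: 173352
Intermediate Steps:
Z = 211294 (Z = 3 + (-1*17199 - 1*(-228490)) = 3 + (-17199 + 228490) = 3 + 211291 = 211294)
384646 - Z = 384646 - 1*211294 = 384646 - 211294 = 173352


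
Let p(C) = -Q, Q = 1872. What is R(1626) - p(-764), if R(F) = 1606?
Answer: 3478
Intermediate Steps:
p(C) = -1872 (p(C) = -1*1872 = -1872)
R(1626) - p(-764) = 1606 - 1*(-1872) = 1606 + 1872 = 3478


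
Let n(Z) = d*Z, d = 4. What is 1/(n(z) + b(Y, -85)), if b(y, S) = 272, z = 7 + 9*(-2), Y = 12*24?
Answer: 1/228 ≈ 0.0043860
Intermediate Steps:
Y = 288
z = -11 (z = 7 - 18 = -11)
n(Z) = 4*Z
1/(n(z) + b(Y, -85)) = 1/(4*(-11) + 272) = 1/(-44 + 272) = 1/228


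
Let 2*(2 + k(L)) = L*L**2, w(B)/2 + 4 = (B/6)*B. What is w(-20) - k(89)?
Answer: -2114143/6 ≈ -3.5236e+5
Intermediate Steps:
w(B) = -8 + B**2/3 (w(B) = -8 + 2*((B/6)*B) = -8 + 2*(B**2/6) = -8 + B**2/3)
k(L) = -2 + L**3/2 (k(L) = -2 + (L*L**2)/2 = -2 + L**3/2)
w(-20) - k(89) = (-8 + (1/3)*(-20)**2) - (-2 + (1/2)*89**3) = (-8 + (1/3)*400) - (-2 + (1/2)*704969) = (-8 + 400/3) - (-2 + 704969/2) = 376/3 - 1*704965/2 = 376/3 - 704965/2 = -2114143/6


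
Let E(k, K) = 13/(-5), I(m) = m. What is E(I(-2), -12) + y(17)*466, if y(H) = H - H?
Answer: -13/5 ≈ -2.6000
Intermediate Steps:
y(H) = 0
E(k, K) = -13/5 (E(k, K) = 13*(-1/5) = -13/5)
E(I(-2), -12) + y(17)*466 = -13/5 + 0*466 = -13/5 + 0 = -13/5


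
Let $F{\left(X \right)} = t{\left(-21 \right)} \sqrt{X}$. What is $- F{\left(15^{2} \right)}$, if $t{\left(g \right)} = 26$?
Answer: $-390$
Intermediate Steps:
$F{\left(X \right)} = 26 \sqrt{X}$
$- F{\left(15^{2} \right)} = - 26 \sqrt{15^{2}} = - 26 \sqrt{225} = - 26 \cdot 15 = \left(-1\right) 390 = -390$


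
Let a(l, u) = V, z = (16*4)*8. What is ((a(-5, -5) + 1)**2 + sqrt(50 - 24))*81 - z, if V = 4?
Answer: 1513 + 81*sqrt(26) ≈ 1926.0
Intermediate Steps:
z = 512 (z = 64*8 = 512)
a(l, u) = 4
((a(-5, -5) + 1)**2 + sqrt(50 - 24))*81 - z = ((4 + 1)**2 + sqrt(50 - 24))*81 - 1*512 = (5**2 + sqrt(26))*81 - 512 = (25 + sqrt(26))*81 - 512 = (2025 + 81*sqrt(26)) - 512 = 1513 + 81*sqrt(26)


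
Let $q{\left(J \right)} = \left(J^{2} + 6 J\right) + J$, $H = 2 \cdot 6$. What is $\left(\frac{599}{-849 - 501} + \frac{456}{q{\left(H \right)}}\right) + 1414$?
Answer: $\frac{1911001}{1350} \approx 1415.6$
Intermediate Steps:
$H = 12$
$q{\left(J \right)} = J^{2} + 7 J$
$\left(\frac{599}{-849 - 501} + \frac{456}{q{\left(H \right)}}\right) + 1414 = \left(\frac{599}{-849 - 501} + \frac{456}{12 \left(7 + 12\right)}\right) + 1414 = \left(\frac{599}{-1350} + \frac{456}{12 \cdot 19}\right) + 1414 = \left(599 \left(- \frac{1}{1350}\right) + \frac{456}{228}\right) + 1414 = \left(- \frac{599}{1350} + 456 \cdot \frac{1}{228}\right) + 1414 = \left(- \frac{599}{1350} + 2\right) + 1414 = \frac{2101}{1350} + 1414 = \frac{1911001}{1350}$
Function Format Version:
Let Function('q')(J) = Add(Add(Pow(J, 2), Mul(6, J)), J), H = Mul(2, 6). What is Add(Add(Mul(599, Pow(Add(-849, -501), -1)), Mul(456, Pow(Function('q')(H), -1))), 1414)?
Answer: Rational(1911001, 1350) ≈ 1415.6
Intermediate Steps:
H = 12
Function('q')(J) = Add(Pow(J, 2), Mul(7, J))
Add(Add(Mul(599, Pow(Add(-849, -501), -1)), Mul(456, Pow(Function('q')(H), -1))), 1414) = Add(Add(Mul(599, Pow(Add(-849, -501), -1)), Mul(456, Pow(Mul(12, Add(7, 12)), -1))), 1414) = Add(Add(Mul(599, Pow(-1350, -1)), Mul(456, Pow(Mul(12, 19), -1))), 1414) = Add(Add(Mul(599, Rational(-1, 1350)), Mul(456, Pow(228, -1))), 1414) = Add(Add(Rational(-599, 1350), Mul(456, Rational(1, 228))), 1414) = Add(Add(Rational(-599, 1350), 2), 1414) = Add(Rational(2101, 1350), 1414) = Rational(1911001, 1350)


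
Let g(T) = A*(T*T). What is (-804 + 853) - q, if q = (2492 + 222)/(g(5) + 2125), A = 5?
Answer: 53768/1125 ≈ 47.794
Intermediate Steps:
g(T) = 5*T**2 (g(T) = 5*(T*T) = 5*T**2)
q = 1357/1125 (q = (2492 + 222)/(5*5**2 + 2125) = 2714/(5*25 + 2125) = 2714/(125 + 2125) = 2714/2250 = 2714*(1/2250) = 1357/1125 ≈ 1.2062)
(-804 + 853) - q = (-804 + 853) - 1*1357/1125 = 49 - 1357/1125 = 53768/1125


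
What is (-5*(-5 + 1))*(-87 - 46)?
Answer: -2660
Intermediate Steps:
(-5*(-5 + 1))*(-87 - 46) = -5*(-4)*(-133) = 20*(-133) = -2660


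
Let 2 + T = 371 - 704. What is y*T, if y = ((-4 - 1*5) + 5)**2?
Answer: -5360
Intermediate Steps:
y = 16 (y = ((-4 - 5) + 5)**2 = (-9 + 5)**2 = (-4)**2 = 16)
T = -335 (T = -2 + (371 - 704) = -2 - 333 = -335)
y*T = 16*(-335) = -5360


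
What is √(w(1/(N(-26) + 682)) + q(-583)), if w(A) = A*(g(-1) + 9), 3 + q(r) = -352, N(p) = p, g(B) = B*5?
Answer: I*√2386979/82 ≈ 18.841*I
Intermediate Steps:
g(B) = 5*B
q(r) = -355 (q(r) = -3 - 352 = -355)
w(A) = 4*A (w(A) = A*(5*(-1) + 9) = A*(-5 + 9) = A*4 = 4*A)
√(w(1/(N(-26) + 682)) + q(-583)) = √(4/(-26 + 682) - 355) = √(4/656 - 355) = √(4*(1/656) - 355) = √(1/164 - 355) = √(-58219/164) = I*√2386979/82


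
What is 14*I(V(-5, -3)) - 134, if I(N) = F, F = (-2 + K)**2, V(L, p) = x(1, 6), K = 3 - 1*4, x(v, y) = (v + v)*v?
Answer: -8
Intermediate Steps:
x(v, y) = 2*v**2 (x(v, y) = (2*v)*v = 2*v**2)
K = -1 (K = 3 - 4 = -1)
V(L, p) = 2 (V(L, p) = 2*1**2 = 2*1 = 2)
F = 9 (F = (-2 - 1)**2 = (-3)**2 = 9)
I(N) = 9
14*I(V(-5, -3)) - 134 = 14*9 - 134 = 126 - 134 = -8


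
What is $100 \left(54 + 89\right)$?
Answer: $14300$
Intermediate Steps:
$100 \left(54 + 89\right) = 100 \cdot 143 = 14300$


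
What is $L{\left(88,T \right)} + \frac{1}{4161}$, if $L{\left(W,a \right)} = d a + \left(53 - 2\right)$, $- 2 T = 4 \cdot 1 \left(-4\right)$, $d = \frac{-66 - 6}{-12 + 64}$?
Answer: $\frac{2159572}{54093} \approx 39.923$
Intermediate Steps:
$d = - \frac{18}{13}$ ($d = - \frac{72}{52} = \left(-72\right) \frac{1}{52} = - \frac{18}{13} \approx -1.3846$)
$T = 8$ ($T = - \frac{4 \cdot 1 \left(-4\right)}{2} = - \frac{4 \left(-4\right)}{2} = \left(- \frac{1}{2}\right) \left(-16\right) = 8$)
$L{\left(W,a \right)} = 51 - \frac{18 a}{13}$ ($L{\left(W,a \right)} = - \frac{18 a}{13} + \left(53 - 2\right) = - \frac{18 a}{13} + 51 = 51 - \frac{18 a}{13}$)
$L{\left(88,T \right)} + \frac{1}{4161} = \left(51 - \frac{144}{13}\right) + \frac{1}{4161} = \frac{519}{13} + \frac{1}{4161} = \frac{2159572}{54093}$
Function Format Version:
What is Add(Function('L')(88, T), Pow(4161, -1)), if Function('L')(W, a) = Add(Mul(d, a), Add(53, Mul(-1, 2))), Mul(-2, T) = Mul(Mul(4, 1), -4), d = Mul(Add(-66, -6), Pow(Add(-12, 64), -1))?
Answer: Rational(2159572, 54093) ≈ 39.923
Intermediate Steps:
d = Rational(-18, 13) (d = Mul(-72, Pow(52, -1)) = Mul(-72, Rational(1, 52)) = Rational(-18, 13) ≈ -1.3846)
T = 8 (T = Mul(Rational(-1, 2), Mul(Mul(4, 1), -4)) = Mul(Rational(-1, 2), Mul(4, -4)) = Mul(Rational(-1, 2), -16) = 8)
Function('L')(W, a) = Add(51, Mul(Rational(-18, 13), a)) (Function('L')(W, a) = Add(Mul(Rational(-18, 13), a), Add(53, Mul(-1, 2))) = Add(Mul(Rational(-18, 13), a), Add(53, -2)) = Add(Mul(Rational(-18, 13), a), 51) = Add(51, Mul(Rational(-18, 13), a)))
Add(Function('L')(88, T), Pow(4161, -1)) = Add(Add(51, Mul(Rational(-18, 13), 8)), Pow(4161, -1)) = Add(Add(51, Rational(-144, 13)), Rational(1, 4161)) = Add(Rational(519, 13), Rational(1, 4161)) = Rational(2159572, 54093)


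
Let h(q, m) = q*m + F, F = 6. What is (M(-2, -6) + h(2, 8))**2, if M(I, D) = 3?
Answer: 625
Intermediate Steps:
h(q, m) = 6 + m*q (h(q, m) = q*m + 6 = m*q + 6 = 6 + m*q)
(M(-2, -6) + h(2, 8))**2 = (3 + (6 + 8*2))**2 = (3 + (6 + 16))**2 = (3 + 22)**2 = 25**2 = 625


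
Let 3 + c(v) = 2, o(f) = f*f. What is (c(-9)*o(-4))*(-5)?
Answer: 80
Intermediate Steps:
o(f) = f²
c(v) = -1 (c(v) = -3 + 2 = -1)
(c(-9)*o(-4))*(-5) = -1*(-4)²*(-5) = -1*16*(-5) = -16*(-5) = 80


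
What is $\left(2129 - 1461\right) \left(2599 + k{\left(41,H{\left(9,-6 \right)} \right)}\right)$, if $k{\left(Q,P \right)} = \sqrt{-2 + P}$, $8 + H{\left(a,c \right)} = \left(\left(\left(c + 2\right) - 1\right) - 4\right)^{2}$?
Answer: $1736132 + 668 \sqrt{71} \approx 1.7418 \cdot 10^{6}$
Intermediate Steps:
$H{\left(a,c \right)} = -8 + \left(-3 + c\right)^{2}$ ($H{\left(a,c \right)} = -8 + \left(\left(\left(c + 2\right) - 1\right) - 4\right)^{2} = -8 + \left(\left(\left(2 + c\right) - 1\right) - 4\right)^{2} = -8 + \left(\left(1 + c\right) - 4\right)^{2} = -8 + \left(-3 + c\right)^{2}$)
$\left(2129 - 1461\right) \left(2599 + k{\left(41,H{\left(9,-6 \right)} \right)}\right) = \left(2129 - 1461\right) \left(2599 + \sqrt{-2 - \left(8 - \left(-3 - 6\right)^{2}\right)}\right) = 668 \left(2599 + \sqrt{-2 - \left(8 - \left(-9\right)^{2}\right)}\right) = 668 \left(2599 + \sqrt{-2 + \left(-8 + 81\right)}\right) = 668 \left(2599 + \sqrt{-2 + 73}\right) = 668 \left(2599 + \sqrt{71}\right) = 1736132 + 668 \sqrt{71}$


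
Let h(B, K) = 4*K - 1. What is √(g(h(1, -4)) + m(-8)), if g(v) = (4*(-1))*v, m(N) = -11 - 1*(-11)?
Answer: 2*√17 ≈ 8.2462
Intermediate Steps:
h(B, K) = -1 + 4*K
m(N) = 0 (m(N) = -11 + 11 = 0)
g(v) = -4*v
√(g(h(1, -4)) + m(-8)) = √(-4*(-1 + 4*(-4)) + 0) = √(-4*(-1 - 16) + 0) = √(-4*(-17) + 0) = √(68 + 0) = √68 = 2*√17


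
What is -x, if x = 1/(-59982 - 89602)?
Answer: 1/149584 ≈ 6.6852e-6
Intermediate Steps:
x = -1/149584 (x = 1/(-149584) = -1/149584 ≈ -6.6852e-6)
-x = -1*(-1/149584) = 1/149584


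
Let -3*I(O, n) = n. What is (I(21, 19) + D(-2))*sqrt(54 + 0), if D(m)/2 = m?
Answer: -31*sqrt(6) ≈ -75.934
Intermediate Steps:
D(m) = 2*m
I(O, n) = -n/3
(I(21, 19) + D(-2))*sqrt(54 + 0) = (-1/3*19 + 2*(-2))*sqrt(54 + 0) = (-19/3 - 4)*sqrt(54) = -31*sqrt(6)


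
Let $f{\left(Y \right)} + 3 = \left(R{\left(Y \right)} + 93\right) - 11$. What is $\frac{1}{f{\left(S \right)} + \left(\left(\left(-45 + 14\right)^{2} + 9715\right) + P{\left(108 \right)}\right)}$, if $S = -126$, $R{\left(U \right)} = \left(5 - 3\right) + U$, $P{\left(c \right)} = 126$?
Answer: $\frac{1}{10757} \approx 9.2963 \cdot 10^{-5}$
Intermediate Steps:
$R{\left(U \right)} = 2 + U$ ($R{\left(U \right)} = \left(5 - 3\right) + U = 2 + U$)
$f{\left(Y \right)} = 81 + Y$ ($f{\left(Y \right)} = -3 + \left(\left(\left(2 + Y\right) + 93\right) - 11\right) = -3 + \left(\left(95 + Y\right) - 11\right) = -3 + \left(84 + Y\right) = 81 + Y$)
$\frac{1}{f{\left(S \right)} + \left(\left(\left(-45 + 14\right)^{2} + 9715\right) + P{\left(108 \right)}\right)} = \frac{1}{\left(81 - 126\right) + \left(\left(\left(-45 + 14\right)^{2} + 9715\right) + 126\right)} = \frac{1}{-45 + \left(\left(\left(-31\right)^{2} + 9715\right) + 126\right)} = \frac{1}{-45 + \left(\left(961 + 9715\right) + 126\right)} = \frac{1}{-45 + \left(10676 + 126\right)} = \frac{1}{-45 + 10802} = \frac{1}{10757}$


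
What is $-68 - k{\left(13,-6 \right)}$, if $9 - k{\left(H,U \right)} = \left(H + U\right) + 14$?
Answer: $-56$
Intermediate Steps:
$k{\left(H,U \right)} = -5 - H - U$ ($k{\left(H,U \right)} = 9 - \left(\left(H + U\right) + 14\right) = 9 - \left(14 + H + U\right) = -5 - H - U$)
$-68 - k{\left(13,-6 \right)} = -68 - \left(-5 - 13 - -6\right) = -68 - \left(-5 - 13 + 6\right) = -68 - -12 = -68 + 12 = -56$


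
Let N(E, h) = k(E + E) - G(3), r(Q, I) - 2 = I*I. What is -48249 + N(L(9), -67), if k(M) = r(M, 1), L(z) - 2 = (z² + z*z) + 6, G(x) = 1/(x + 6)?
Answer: -434215/9 ≈ -48246.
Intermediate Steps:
G(x) = 1/(6 + x)
r(Q, I) = 2 + I² (r(Q, I) = 2 + I*I = 2 + I²)
L(z) = 8 + 2*z² (L(z) = 2 + ((z² + z*z) + 6) = 2 + ((z² + z²) + 6) = 2 + (2*z² + 6) = 2 + (6 + 2*z²) = 8 + 2*z²)
k(M) = 3 (k(M) = 2 + 1² = 2 + 1 = 3)
N(E, h) = 26/9 (N(E, h) = 3 - 1/(6 + 3) = 3 - 1/9 = 3 - 1*⅑ = 3 - ⅑ = 26/9)
-48249 + N(L(9), -67) = -48249 + 26/9 = -434215/9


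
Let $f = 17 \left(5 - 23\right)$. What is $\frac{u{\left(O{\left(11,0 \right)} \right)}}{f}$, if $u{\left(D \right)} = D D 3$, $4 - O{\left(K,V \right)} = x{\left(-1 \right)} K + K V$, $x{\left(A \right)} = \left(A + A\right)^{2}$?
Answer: $- \frac{800}{51} \approx -15.686$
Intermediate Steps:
$x{\left(A \right)} = 4 A^{2}$ ($x{\left(A \right)} = \left(2 A\right)^{2} = 4 A^{2}$)
$f = -306$ ($f = 17 \left(-18\right) = -306$)
$O{\left(K,V \right)} = 4 - 4 K - K V$ ($O{\left(K,V \right)} = 4 - \left(4 \left(-1\right)^{2} K + K V\right) = 4 - \left(4 \cdot 1 K + K V\right) = 4 - \left(4 K + K V\right) = 4 - 4 K - K V$)
$u{\left(D \right)} = 3 D^{2}$ ($u{\left(D \right)} = D^{2} \cdot 3 = 3 D^{2}$)
$\frac{u{\left(O{\left(11,0 \right)} \right)}}{f} = \frac{3 \left(4 - 44 - 11 \cdot 0\right)^{2}}{-306} = 3 \left(4 - 44 + 0\right)^{2} \left(- \frac{1}{306}\right) = 3 \left(-40\right)^{2} \left(- \frac{1}{306}\right) = 3 \cdot 1600 \left(- \frac{1}{306}\right) = 4800 \left(- \frac{1}{306}\right) = - \frac{800}{51}$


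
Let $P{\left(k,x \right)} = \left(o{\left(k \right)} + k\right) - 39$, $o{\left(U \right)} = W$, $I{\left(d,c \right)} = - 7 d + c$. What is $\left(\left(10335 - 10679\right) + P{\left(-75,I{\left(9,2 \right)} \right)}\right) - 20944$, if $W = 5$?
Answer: $-21397$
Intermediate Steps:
$I{\left(d,c \right)} = c - 7 d$
$o{\left(U \right)} = 5$
$P{\left(k,x \right)} = -34 + k$ ($P{\left(k,x \right)} = \left(5 + k\right) - 39 = -34 + k$)
$\left(\left(10335 - 10679\right) + P{\left(-75,I{\left(9,2 \right)} \right)}\right) - 20944 = \left(\left(10335 - 10679\right) - 109\right) - 20944 = \left(-344 - 109\right) - 20944 = -453 - 20944 = -21397$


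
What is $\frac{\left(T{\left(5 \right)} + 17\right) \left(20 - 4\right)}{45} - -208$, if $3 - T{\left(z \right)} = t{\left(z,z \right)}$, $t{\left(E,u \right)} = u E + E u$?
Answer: $\frac{592}{3} \approx 197.33$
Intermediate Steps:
$t{\left(E,u \right)} = 2 E u$ ($t{\left(E,u \right)} = E u + E u = 2 E u$)
$T{\left(z \right)} = 3 - 2 z^{2}$ ($T{\left(z \right)} = 3 - 2 z z = 3 - 2 z^{2}$)
$\frac{\left(T{\left(5 \right)} + 17\right) \left(20 - 4\right)}{45} - -208 = \frac{\left(\left(3 - 2 \cdot 5^{2}\right) + 17\right) \left(20 - 4\right)}{45} - -208 = \left(\left(3 - 50\right) + 17\right) 16 \cdot \frac{1}{45} + 208 = \left(-47 + 17\right) 16 \cdot \frac{1}{45} + 208 = \left(-30\right) 16 \cdot \frac{1}{45} + 208 = \left(-480\right) \frac{1}{45} + 208 = - \frac{32}{3} + 208 = \frac{592}{3}$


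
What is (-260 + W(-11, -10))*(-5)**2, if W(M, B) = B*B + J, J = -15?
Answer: -4375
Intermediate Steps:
W(M, B) = -15 + B**2 (W(M, B) = B*B - 15 = B**2 - 15 = -15 + B**2)
(-260 + W(-11, -10))*(-5)**2 = (-260 + (-15 + (-10)**2))*(-5)**2 = (-260 + (-15 + 100))*25 = (-260 + 85)*25 = -175*25 = -4375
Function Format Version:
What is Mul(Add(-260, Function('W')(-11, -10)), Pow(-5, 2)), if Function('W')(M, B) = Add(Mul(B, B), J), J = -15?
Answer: -4375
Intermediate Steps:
Function('W')(M, B) = Add(-15, Pow(B, 2)) (Function('W')(M, B) = Add(Mul(B, B), -15) = Add(Pow(B, 2), -15) = Add(-15, Pow(B, 2)))
Mul(Add(-260, Function('W')(-11, -10)), Pow(-5, 2)) = Mul(Add(-260, Add(-15, Pow(-10, 2))), Pow(-5, 2)) = Mul(Add(-260, Add(-15, 100)), 25) = Mul(Add(-260, 85), 25) = Mul(-175, 25) = -4375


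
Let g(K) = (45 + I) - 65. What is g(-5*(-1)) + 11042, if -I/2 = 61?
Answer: 10900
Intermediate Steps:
I = -122 (I = -2*61 = -122)
g(K) = -142 (g(K) = (45 - 122) - 65 = -77 - 65 = -142)
g(-5*(-1)) + 11042 = -142 + 11042 = 10900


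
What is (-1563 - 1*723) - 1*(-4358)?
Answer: 2072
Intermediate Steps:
(-1563 - 1*723) - 1*(-4358) = (-1563 - 723) + 4358 = -2286 + 4358 = 2072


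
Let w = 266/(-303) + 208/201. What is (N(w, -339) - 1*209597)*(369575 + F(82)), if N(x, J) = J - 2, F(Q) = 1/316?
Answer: -12258878248269/158 ≈ -7.7588e+10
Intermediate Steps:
F(Q) = 1/316
w = 1062/6767 (w = 266*(-1/303) + 208*(1/201) = -266/303 + 208/201 = 1062/6767 ≈ 0.15694)
N(x, J) = -2 + J
(N(w, -339) - 1*209597)*(369575 + F(82)) = ((-2 - 339) - 1*209597)*(369575 + 1/316) = (-341 - 209597)*(116785701/316) = -209938*116785701/316 = -12258878248269/158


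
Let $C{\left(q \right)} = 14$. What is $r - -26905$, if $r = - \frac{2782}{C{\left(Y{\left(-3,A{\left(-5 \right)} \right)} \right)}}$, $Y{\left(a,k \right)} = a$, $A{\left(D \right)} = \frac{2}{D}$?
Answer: $\frac{186944}{7} \approx 26706.0$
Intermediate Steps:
$r = - \frac{1391}{7}$ ($r = - \frac{2782}{14} = \left(-2782\right) \frac{1}{14} = - \frac{1391}{7} \approx -198.71$)
$r - -26905 = - \frac{1391}{7} - -26905 = - \frac{1391}{7} + 26905 = \frac{186944}{7}$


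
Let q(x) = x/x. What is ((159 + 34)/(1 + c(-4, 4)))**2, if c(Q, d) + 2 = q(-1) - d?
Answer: 37249/16 ≈ 2328.1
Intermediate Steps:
q(x) = 1
c(Q, d) = -1 - d (c(Q, d) = -2 + (1 - d) = -1 - d)
((159 + 34)/(1 + c(-4, 4)))**2 = ((159 + 34)/(1 + (-1 - 1*4)))**2 = (193/(1 + (-1 - 4)))**2 = (193/(1 - 5))**2 = (193/(-4))**2 = (193*(-1/4))**2 = (-193/4)**2 = 37249/16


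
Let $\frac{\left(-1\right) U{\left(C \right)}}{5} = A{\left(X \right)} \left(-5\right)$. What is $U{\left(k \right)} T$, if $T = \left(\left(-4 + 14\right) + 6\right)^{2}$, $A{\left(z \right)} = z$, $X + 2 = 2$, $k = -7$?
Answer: $0$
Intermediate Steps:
$X = 0$ ($X = -2 + 2 = 0$)
$U{\left(C \right)} = 0$ ($U{\left(C \right)} = - 5 \cdot 0 \left(-5\right) = \left(-5\right) 0 = 0$)
$T = 256$ ($T = \left(10 + 6\right)^{2} = 16^{2} = 256$)
$U{\left(k \right)} T = 0 \cdot 256 = 0$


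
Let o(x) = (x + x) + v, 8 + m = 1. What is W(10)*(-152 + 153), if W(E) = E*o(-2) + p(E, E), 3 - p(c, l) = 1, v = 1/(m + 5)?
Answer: -43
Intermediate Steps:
m = -7 (m = -8 + 1 = -7)
v = -1/2 (v = 1/(-7 + 5) = 1/(-2) = -1/2 ≈ -0.50000)
p(c, l) = 2 (p(c, l) = 3 - 1*1 = 3 - 1 = 2)
o(x) = -1/2 + 2*x (o(x) = (x + x) - 1/2 = 2*x - 1/2 = -1/2 + 2*x)
W(E) = 2 - 9*E/2 (W(E) = E*(-1/2 + 2*(-2)) + 2 = E*(-1/2 - 4) + 2 = E*(-9/2) + 2 = -9*E/2 + 2 = 2 - 9*E/2)
W(10)*(-152 + 153) = (2 - 9/2*10)*(-152 + 153) = (2 - 45)*1 = -43*1 = -43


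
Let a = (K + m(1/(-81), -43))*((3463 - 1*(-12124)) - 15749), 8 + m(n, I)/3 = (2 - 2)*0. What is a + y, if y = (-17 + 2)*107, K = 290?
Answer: -44697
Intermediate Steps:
m(n, I) = -24 (m(n, I) = -24 + 3*((2 - 2)*0) = -24 + 3*(0*0) = -24 + 3*0 = -24 + 0 = -24)
y = -1605 (y = -15*107 = -1605)
a = -43092 (a = (290 - 24)*((3463 - 1*(-12124)) - 15749) = 266*((3463 + 12124) - 15749) = 266*(15587 - 15749) = 266*(-162) = -43092)
a + y = -43092 - 1605 = -44697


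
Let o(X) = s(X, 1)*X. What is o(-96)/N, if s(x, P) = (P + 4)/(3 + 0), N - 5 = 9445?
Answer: -16/945 ≈ -0.016931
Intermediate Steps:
N = 9450 (N = 5 + 9445 = 9450)
s(x, P) = 4/3 + P/3 (s(x, P) = (4 + P)/3 = (4 + P)*(⅓) = 4/3 + P/3)
o(X) = 5*X/3 (o(X) = (4/3 + (⅓)*1)*X = (4/3 + ⅓)*X = 5*X/3)
o(-96)/N = ((5/3)*(-96))/9450 = -160*1/9450 = -16/945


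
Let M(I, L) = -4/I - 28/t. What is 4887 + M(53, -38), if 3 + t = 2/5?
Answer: 3374511/689 ≈ 4897.7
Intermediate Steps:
t = -13/5 (t = -3 + 2/5 = -3 + 2*(⅕) = -3 + ⅖ = -13/5 ≈ -2.6000)
M(I, L) = 140/13 - 4/I (M(I, L) = -4/I - 28/(-13/5) = -4/I - 28*(-5/13) = -4/I + 140/13 = 140/13 - 4/I)
4887 + M(53, -38) = 4887 + (140/13 - 4/53) = 4887 + 7368/689 = 3374511/689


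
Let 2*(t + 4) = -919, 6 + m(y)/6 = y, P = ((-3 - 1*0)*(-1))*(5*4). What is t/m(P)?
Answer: -103/72 ≈ -1.4306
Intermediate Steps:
P = 60 (P = ((-3 + 0)*(-1))*20 = -3*(-1)*20 = 3*20 = 60)
m(y) = -36 + 6*y
t = -927/2 (t = -4 + (1/2)*(-919) = -4 - 919/2 = -927/2 ≈ -463.50)
t/m(P) = -927/(2*(-36 + 6*60)) = -927/(2*(-36 + 360)) = -927/2/324 = -927/2*1/324 = -103/72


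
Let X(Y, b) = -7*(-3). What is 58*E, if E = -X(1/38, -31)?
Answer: -1218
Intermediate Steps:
X(Y, b) = 21
E = -21 (E = -1*21 = -21)
58*E = 58*(-21) = -1218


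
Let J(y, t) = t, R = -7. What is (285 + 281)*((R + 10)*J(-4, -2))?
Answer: -3396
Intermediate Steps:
(285 + 281)*((R + 10)*J(-4, -2)) = (285 + 281)*((-7 + 10)*(-2)) = 566*(3*(-2)) = 566*(-6) = -3396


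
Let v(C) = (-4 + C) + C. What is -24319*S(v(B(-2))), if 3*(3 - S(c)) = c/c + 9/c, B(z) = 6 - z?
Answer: -705251/12 ≈ -58771.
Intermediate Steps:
v(C) = -4 + 2*C
S(c) = 8/3 - 3/c (S(c) = 3 - (c/c + 9/c)/3 = 3 - (1 + 9/c)/3 = 3 + (-⅓ - 3/c) = 8/3 - 3/c)
-24319*S(v(B(-2))) = -24319*(8/3 - 3/(-4 + 2*(6 - 1*(-2)))) = -24319*(8/3 - 3/(-4 + 2*(6 + 2))) = -24319*(8/3 - 3/(-4 + 2*8)) = -24319*(8/3 - 3/(-4 + 16)) = -24319*(8/3 - 3/12) = -24319*(8/3 - 3*1/12) = -24319*(8/3 - ¼) = -24319*29/12 = -705251/12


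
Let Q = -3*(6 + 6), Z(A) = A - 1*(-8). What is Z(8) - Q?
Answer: 52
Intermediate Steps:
Z(A) = 8 + A (Z(A) = A + 8 = 8 + A)
Q = -36 (Q = -3*12 = -36)
Z(8) - Q = (8 + 8) - 1*(-36) = 16 + 36 = 52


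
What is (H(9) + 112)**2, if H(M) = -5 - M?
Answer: 9604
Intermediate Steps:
(H(9) + 112)**2 = ((-5 - 1*9) + 112)**2 = ((-5 - 9) + 112)**2 = (-14 + 112)**2 = 98**2 = 9604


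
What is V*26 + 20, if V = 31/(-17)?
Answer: -466/17 ≈ -27.412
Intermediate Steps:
V = -31/17 (V = 31*(-1/17) = -31/17 ≈ -1.8235)
V*26 + 20 = -31/17*26 + 20 = -806/17 + 20 = -466/17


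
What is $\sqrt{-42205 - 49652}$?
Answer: $i \sqrt{91857} \approx 303.08 i$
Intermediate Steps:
$\sqrt{-42205 - 49652} = \sqrt{-91857} = i \sqrt{91857}$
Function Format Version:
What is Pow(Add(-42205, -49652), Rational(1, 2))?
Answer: Mul(I, Pow(91857, Rational(1, 2))) ≈ Mul(303.08, I)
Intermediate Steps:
Pow(Add(-42205, -49652), Rational(1, 2)) = Pow(-91857, Rational(1, 2)) = Mul(I, Pow(91857, Rational(1, 2)))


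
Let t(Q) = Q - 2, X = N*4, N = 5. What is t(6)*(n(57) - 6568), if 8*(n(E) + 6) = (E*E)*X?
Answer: 6194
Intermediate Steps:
X = 20 (X = 5*4 = 20)
n(E) = -6 + 5*E**2/2 (n(E) = -6 + ((E*E)*20)/8 = -6 + (E**2*20)/8 = -6 + (20*E**2)/8 = -6 + 5*E**2/2)
t(Q) = -2 + Q
t(6)*(n(57) - 6568) = (-2 + 6)*((-6 + (5/2)*57**2) - 6568) = 4*((-6 + (5/2)*3249) - 6568) = 4*((-6 + 16245/2) - 6568) = 4*(16233/2 - 6568) = 4*(3097/2) = 6194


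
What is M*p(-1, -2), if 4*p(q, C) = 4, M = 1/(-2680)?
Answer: -1/2680 ≈ -0.00037313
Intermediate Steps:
M = -1/2680 ≈ -0.00037313
p(q, C) = 1 (p(q, C) = (¼)*4 = 1)
M*p(-1, -2) = -1/2680*1 = -1/2680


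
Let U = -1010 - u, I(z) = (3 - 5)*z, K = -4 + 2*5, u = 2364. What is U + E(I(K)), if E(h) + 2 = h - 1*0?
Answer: -3388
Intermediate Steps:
K = 6 (K = -4 + 10 = 6)
I(z) = -2*z
E(h) = -2 + h (E(h) = -2 + (h - 1*0) = -2 + (h + 0) = -2 + h)
U = -3374 (U = -1010 - 1*2364 = -1010 - 2364 = -3374)
U + E(I(K)) = -3374 + (-2 - 2*6) = -3374 + (-2 - 12) = -3374 - 14 = -3388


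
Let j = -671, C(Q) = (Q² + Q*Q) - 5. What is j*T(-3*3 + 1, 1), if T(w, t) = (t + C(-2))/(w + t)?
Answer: 2684/7 ≈ 383.43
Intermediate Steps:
C(Q) = -5 + 2*Q² (C(Q) = (Q² + Q²) - 5 = 2*Q² - 5 = -5 + 2*Q²)
T(w, t) = (3 + t)/(t + w) (T(w, t) = (t + (-5 + 2*(-2)²))/(w + t) = (t + (-5 + 2*4))/(t + w) = (t + (-5 + 8))/(t + w) = (t + 3)/(t + w) = (3 + t)/(t + w))
j*T(-3*3 + 1, 1) = -671*(3 + 1)/(1 + (-3*3 + 1)) = -671*4/(1 + (-9 + 1)) = -671*4/(1 - 8) = -671*4/(-7) = -(-671)*4/7 = -671*(-4/7) = 2684/7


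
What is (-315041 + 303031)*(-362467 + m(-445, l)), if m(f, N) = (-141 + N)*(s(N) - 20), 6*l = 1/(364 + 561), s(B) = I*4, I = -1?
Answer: 797828573158/185 ≈ 4.3126e+9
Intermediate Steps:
s(B) = -4 (s(B) = -1*4 = -4)
l = 1/5550 (l = 1/(6*(364 + 561)) = (⅙)/925 = (⅙)*(1/925) = 1/5550 ≈ 0.00018018)
m(f, N) = 3384 - 24*N (m(f, N) = (-141 + N)*(-4 - 20) = (-141 + N)*(-24) = 3384 - 24*N)
(-315041 + 303031)*(-362467 + m(-445, l)) = (-315041 + 303031)*(-362467 + (3384 - 24*1/5550)) = -12010*(-362467 + (3384 - 4/925)) = -12010*(-362467 + 3130196/925) = -12010*(-332151779/925) = 797828573158/185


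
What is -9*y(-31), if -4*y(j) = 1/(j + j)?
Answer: -9/248 ≈ -0.036290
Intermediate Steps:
y(j) = -1/(8*j) (y(j) = -1/(4*(j + j)) = -1/(2*j)/4 = -1/(8*j))
-9*y(-31) = -(-9)/(8*(-31)) = -(-9)*(-1)/(8*31) = -9*1/248 = -9/248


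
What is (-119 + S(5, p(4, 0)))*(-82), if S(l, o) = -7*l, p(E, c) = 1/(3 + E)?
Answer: 12628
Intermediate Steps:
(-119 + S(5, p(4, 0)))*(-82) = (-119 - 7*5)*(-82) = (-119 - 35)*(-82) = -154*(-82) = 12628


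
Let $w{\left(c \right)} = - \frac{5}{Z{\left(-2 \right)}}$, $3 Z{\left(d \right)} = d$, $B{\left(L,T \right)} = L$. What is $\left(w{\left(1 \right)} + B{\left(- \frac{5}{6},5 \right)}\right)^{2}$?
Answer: $\frac{400}{9} \approx 44.444$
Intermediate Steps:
$Z{\left(d \right)} = \frac{d}{3}$
$w{\left(c \right)} = \frac{15}{2}$ ($w{\left(c \right)} = - \frac{5}{\frac{1}{3} \left(-2\right)} = - \frac{5}{- \frac{2}{3}} = \left(-5\right) \left(- \frac{3}{2}\right) = \frac{15}{2}$)
$\left(w{\left(1 \right)} + B{\left(- \frac{5}{6},5 \right)}\right)^{2} = \left(\frac{15}{2} - \frac{5}{6}\right)^{2} = \left(\frac{20}{3}\right)^{2} = \frac{400}{9}$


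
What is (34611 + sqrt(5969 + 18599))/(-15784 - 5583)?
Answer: -34611/21367 - 2*sqrt(6142)/21367 ≈ -1.6272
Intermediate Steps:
(34611 + sqrt(5969 + 18599))/(-15784 - 5583) = (34611 + sqrt(24568))/(-21367) = (34611 + 2*sqrt(6142))*(-1/21367) = -34611/21367 - 2*sqrt(6142)/21367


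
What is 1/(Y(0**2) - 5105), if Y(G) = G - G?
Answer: -1/5105 ≈ -0.00019589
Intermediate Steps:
Y(G) = 0
1/(Y(0**2) - 5105) = 1/(0 - 5105) = 1/(-5105) = -1/5105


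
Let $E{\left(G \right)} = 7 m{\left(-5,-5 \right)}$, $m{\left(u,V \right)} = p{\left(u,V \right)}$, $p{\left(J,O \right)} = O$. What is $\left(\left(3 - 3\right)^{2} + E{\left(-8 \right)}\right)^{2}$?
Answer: $1225$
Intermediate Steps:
$m{\left(u,V \right)} = V$
$E{\left(G \right)} = -35$ ($E{\left(G \right)} = 7 \left(-5\right) = -35$)
$\left(\left(3 - 3\right)^{2} + E{\left(-8 \right)}\right)^{2} = \left(\left(3 - 3\right)^{2} - 35\right)^{2} = \left(0^{2} - 35\right)^{2} = \left(0 - 35\right)^{2} = \left(-35\right)^{2} = 1225$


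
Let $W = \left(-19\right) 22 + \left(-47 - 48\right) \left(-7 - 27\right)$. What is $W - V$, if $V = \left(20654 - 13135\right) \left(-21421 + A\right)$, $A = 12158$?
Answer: $69651309$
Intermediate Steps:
$W = 2812$ ($W = -418 - -3230 = -418 + 3230 = 2812$)
$V = -69648497$ ($V = \left(20654 - 13135\right) \left(-21421 + 12158\right) = 7519 \left(-9263\right) = -69648497$)
$W - V = 2812 - -69648497 = 2812 + 69648497 = 69651309$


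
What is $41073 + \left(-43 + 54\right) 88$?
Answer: $42041$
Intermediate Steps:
$41073 + \left(-43 + 54\right) 88 = 41073 + 11 \cdot 88 = 41073 + 968 = 42041$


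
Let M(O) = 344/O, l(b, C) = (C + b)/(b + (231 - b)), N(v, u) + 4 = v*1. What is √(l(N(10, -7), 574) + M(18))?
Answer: 2*√288442/231 ≈ 4.6499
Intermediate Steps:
N(v, u) = -4 + v (N(v, u) = -4 + v*1 = -4 + v)
l(b, C) = C/231 + b/231 (l(b, C) = (C + b)/231 = (C + b)*(1/231) = C/231 + b/231)
√(l(N(10, -7), 574) + M(18)) = √(((1/231)*574 + (-4 + 10)/231) + 344/18) = √((82/33 + (1/231)*6) + 344*(1/18)) = √((82/33 + 2/77) + 172/9) = √(580/231 + 172/9) = √(14984/693) = 2*√288442/231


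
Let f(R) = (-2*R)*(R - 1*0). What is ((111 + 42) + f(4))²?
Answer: 14641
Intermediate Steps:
f(R) = -2*R² (f(R) = (-2*R)*(R + 0) = (-2*R)*R = -2*R²)
((111 + 42) + f(4))² = ((111 + 42) - 2*4²)² = (153 - 2*16)² = (153 - 32)² = 121² = 14641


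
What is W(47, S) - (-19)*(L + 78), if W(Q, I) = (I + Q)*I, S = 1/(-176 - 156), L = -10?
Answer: 142393805/110224 ≈ 1291.9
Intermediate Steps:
S = -1/332 (S = 1/(-332) = -1/332 ≈ -0.0030120)
W(Q, I) = I*(I + Q)
W(47, S) - (-19)*(L + 78) = -(-1/332 + 47)/332 - (-19)*(-10 + 78) = -1/332*15603/332 - (-19)*68 = -15603/110224 - 1*(-1292) = -15603/110224 + 1292 = 142393805/110224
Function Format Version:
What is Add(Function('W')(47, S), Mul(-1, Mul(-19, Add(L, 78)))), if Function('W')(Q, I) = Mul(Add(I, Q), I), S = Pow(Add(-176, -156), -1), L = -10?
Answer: Rational(142393805, 110224) ≈ 1291.9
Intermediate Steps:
S = Rational(-1, 332) (S = Pow(-332, -1) = Rational(-1, 332) ≈ -0.0030120)
Function('W')(Q, I) = Mul(I, Add(I, Q))
Add(Function('W')(47, S), Mul(-1, Mul(-19, Add(L, 78)))) = Add(Mul(Rational(-1, 332), Add(Rational(-1, 332), 47)), Mul(-1, Mul(-19, Add(-10, 78)))) = Add(Mul(Rational(-1, 332), Rational(15603, 332)), Mul(-1, Mul(-19, 68))) = Add(Rational(-15603, 110224), Mul(-1, -1292)) = Add(Rational(-15603, 110224), 1292) = Rational(142393805, 110224)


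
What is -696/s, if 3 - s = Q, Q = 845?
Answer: 348/421 ≈ 0.82660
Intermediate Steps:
s = -842 (s = 3 - 1*845 = 3 - 845 = -842)
-696/s = -696/(-842) = -696*(-1/842) = 348/421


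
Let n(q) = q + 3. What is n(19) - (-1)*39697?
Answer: 39719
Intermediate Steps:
n(q) = 3 + q
n(19) - (-1)*39697 = (3 + 19) - (-1)*39697 = 22 - 1*(-39697) = 22 + 39697 = 39719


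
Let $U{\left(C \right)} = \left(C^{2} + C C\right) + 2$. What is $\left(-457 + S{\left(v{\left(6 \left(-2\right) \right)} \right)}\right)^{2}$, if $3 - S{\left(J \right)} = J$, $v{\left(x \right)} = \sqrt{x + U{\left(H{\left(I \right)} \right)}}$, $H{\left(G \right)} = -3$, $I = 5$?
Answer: $206124 + 1816 \sqrt{2} \approx 2.0869 \cdot 10^{5}$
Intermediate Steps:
$U{\left(C \right)} = 2 + 2 C^{2}$ ($U{\left(C \right)} = \left(C^{2} + C^{2}\right) + 2 = 2 C^{2} + 2 = 2 + 2 C^{2}$)
$v{\left(x \right)} = \sqrt{20 + x}$ ($v{\left(x \right)} = \sqrt{x + \left(2 + 2 \left(-3\right)^{2}\right)} = \sqrt{x + \left(2 + 2 \cdot 9\right)} = \sqrt{x + \left(2 + 18\right)} = \sqrt{x + 20} = \sqrt{20 + x}$)
$S{\left(J \right)} = 3 - J$
$\left(-457 + S{\left(v{\left(6 \left(-2\right) \right)} \right)}\right)^{2} = \left(-457 + \left(3 - \sqrt{20 + 6 \left(-2\right)}\right)\right)^{2} = \left(-457 + \left(3 - \sqrt{20 - 12}\right)\right)^{2} = \left(-457 + \left(3 - \sqrt{8}\right)\right)^{2} = \left(-457 + \left(3 - 2 \sqrt{2}\right)\right)^{2} = \left(-454 - 2 \sqrt{2}\right)^{2}$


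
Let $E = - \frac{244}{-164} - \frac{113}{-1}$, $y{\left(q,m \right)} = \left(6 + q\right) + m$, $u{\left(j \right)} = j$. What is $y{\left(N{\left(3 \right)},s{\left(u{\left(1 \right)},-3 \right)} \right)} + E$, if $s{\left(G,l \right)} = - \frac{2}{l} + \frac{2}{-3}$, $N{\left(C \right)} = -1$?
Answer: $\frac{4899}{41} \approx 119.49$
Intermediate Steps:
$s{\left(G,l \right)} = - \frac{2}{3} - \frac{2}{l}$ ($s{\left(G,l \right)} = - \frac{2}{l} + 2 \left(- \frac{1}{3}\right) = - \frac{2}{l} - \frac{2}{3} = - \frac{2}{3} - \frac{2}{l}$)
$y{\left(q,m \right)} = 6 + m + q$
$E = \frac{4694}{41}$ ($E = \left(-244\right) \left(- \frac{1}{164}\right) - -113 = \frac{61}{41} + 113 = \frac{4694}{41} \approx 114.49$)
$y{\left(N{\left(3 \right)},s{\left(u{\left(1 \right)},-3 \right)} \right)} + E = \left(6 - \left(\frac{2}{3} + \frac{2}{-3}\right) - 1\right) + \frac{4694}{41} = \left(6 - 0 - 1\right) + \frac{4694}{41} = \left(6 + \left(- \frac{2}{3} + \frac{2}{3}\right) - 1\right) + \frac{4694}{41} = \left(6 + 0 - 1\right) + \frac{4694}{41} = 5 + \frac{4694}{41} = \frac{4899}{41}$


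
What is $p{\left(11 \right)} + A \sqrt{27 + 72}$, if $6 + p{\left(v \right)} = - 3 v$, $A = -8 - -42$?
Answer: $-39 + 102 \sqrt{11} \approx 299.3$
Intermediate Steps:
$A = 34$ ($A = -8 + 42 = 34$)
$p{\left(v \right)} = -6 - 3 v$
$p{\left(11 \right)} + A \sqrt{27 + 72} = \left(-6 - 33\right) + 34 \sqrt{27 + 72} = \left(-6 - 33\right) + 34 \sqrt{99} = -39 + 34 \cdot 3 \sqrt{11} = -39 + 102 \sqrt{11}$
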